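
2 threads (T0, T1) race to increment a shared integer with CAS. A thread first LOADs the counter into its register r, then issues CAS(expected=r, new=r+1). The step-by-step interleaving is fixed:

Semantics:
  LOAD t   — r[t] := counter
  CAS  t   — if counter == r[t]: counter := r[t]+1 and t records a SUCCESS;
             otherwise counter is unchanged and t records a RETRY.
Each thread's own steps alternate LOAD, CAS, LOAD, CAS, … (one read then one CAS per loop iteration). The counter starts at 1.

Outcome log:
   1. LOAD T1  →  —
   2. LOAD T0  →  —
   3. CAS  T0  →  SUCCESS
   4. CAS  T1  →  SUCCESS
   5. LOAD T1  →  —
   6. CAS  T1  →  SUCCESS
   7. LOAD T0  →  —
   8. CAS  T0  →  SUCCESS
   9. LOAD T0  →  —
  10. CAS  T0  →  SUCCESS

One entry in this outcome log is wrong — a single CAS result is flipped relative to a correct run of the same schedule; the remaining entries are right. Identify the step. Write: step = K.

Reference trace:
#1 T1 reads 1
#2 T0 reads 1
#3 T0 CAS(1→2) writes; counter now 2
#4 T1 CAS(1→2) fails; counter now 2
#5 T1 reads 2
#6 T1 CAS(2→3) writes; counter now 3
#7 T0 reads 3
#8 T0 CAS(3→4) writes; counter now 4
#9 T0 reads 4
#10 T0 CAS(4→5) writes; counter now 5
Mismatch at 4.

step = 4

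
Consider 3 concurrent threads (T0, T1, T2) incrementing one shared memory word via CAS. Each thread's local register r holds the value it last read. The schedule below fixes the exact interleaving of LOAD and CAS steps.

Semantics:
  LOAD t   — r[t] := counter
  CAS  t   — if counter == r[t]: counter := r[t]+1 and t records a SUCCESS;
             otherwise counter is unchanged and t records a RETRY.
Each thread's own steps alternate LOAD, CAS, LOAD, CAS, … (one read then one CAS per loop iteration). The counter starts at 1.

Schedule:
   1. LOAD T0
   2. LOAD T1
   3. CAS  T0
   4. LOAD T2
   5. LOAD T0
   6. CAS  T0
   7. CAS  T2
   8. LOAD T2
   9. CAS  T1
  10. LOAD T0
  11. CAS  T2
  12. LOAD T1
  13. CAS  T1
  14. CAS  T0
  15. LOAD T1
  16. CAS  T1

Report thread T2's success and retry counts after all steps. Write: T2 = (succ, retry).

   1) LOAD T0:  M=1  r_T0=1
   2) LOAD T1:  M=1  r_T1=1
   3) CAS  T0:  M=2  r_T0=1 ✓
   4) LOAD T2:  M=2  r_T2=2
   5) LOAD T0:  M=2  r_T0=2
   6) CAS  T0:  M=3  r_T0=2 ✓
   7) CAS  T2:  M=3  r_T2=2 ✗
   8) LOAD T2:  M=3  r_T2=3
   9) CAS  T1:  M=3  r_T1=1 ✗
  10) LOAD T0:  M=3  r_T0=3
  11) CAS  T2:  M=4  r_T2=3 ✓
  12) LOAD T1:  M=4  r_T1=4
  13) CAS  T1:  M=5  r_T1=4 ✓
  14) CAS  T0:  M=5  r_T0=3 ✗
  15) LOAD T1:  M=5  r_T1=5
  16) CAS  T1:  M=6  r_T1=5 ✓

T2 = (1, 1)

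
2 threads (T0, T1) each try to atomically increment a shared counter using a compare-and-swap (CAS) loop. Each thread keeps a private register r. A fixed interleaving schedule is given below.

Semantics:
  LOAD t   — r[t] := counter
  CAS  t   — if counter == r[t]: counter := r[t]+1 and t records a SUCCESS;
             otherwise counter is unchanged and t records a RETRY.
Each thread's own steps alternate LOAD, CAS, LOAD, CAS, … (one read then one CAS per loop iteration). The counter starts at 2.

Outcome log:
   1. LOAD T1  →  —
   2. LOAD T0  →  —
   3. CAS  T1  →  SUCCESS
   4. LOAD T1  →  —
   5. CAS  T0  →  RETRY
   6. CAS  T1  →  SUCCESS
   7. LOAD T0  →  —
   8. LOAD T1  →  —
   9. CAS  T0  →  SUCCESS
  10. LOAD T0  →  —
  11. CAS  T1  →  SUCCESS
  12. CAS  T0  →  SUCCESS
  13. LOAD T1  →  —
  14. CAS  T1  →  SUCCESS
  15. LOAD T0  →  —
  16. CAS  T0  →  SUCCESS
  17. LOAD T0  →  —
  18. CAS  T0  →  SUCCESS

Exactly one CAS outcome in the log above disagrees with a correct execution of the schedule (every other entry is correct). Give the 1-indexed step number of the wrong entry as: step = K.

step = 11

Re-executing:
[1] T1.load  rd  (counter 2, T1.r 2)
[2] T0.load  rd  (counter 2, T0.r 2)
[3] T1.cas  hit  (counter 3, T1.r 2)
[4] T1.load  rd  (counter 3, T1.r 3)
[5] T0.cas  miss  (counter 3, T0.r 2)
[6] T1.cas  hit  (counter 4, T1.r 3)
[7] T0.load  rd  (counter 4, T0.r 4)
[8] T1.load  rd  (counter 4, T1.r 4)
[9] T0.cas  hit  (counter 5, T0.r 4)
[10] T0.load  rd  (counter 5, T0.r 5)
[11] T1.cas  miss  (counter 5, T1.r 4)
[12] T0.cas  hit  (counter 6, T0.r 5)
[13] T1.load  rd  (counter 6, T1.r 6)
[14] T1.cas  hit  (counter 7, T1.r 6)
[15] T0.load  rd  (counter 7, T0.r 7)
[16] T0.cas  hit  (counter 8, T0.r 7)
[17] T0.load  rd  (counter 8, T0.r 8)
[18] T0.cas  hit  (counter 9, T0.r 8)
Log disagrees first at step 11.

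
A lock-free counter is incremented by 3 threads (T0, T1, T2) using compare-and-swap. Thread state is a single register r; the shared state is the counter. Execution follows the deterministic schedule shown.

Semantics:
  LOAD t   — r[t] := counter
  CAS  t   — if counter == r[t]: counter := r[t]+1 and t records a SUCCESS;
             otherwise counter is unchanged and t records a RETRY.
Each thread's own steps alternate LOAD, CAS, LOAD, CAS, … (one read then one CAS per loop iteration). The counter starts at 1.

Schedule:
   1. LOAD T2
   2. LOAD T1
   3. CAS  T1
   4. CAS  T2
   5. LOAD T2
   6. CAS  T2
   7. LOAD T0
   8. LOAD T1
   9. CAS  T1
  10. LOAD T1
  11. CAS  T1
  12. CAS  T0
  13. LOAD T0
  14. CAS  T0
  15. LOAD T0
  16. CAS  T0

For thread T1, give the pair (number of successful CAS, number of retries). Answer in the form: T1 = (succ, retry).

#1 T2 reads 1
#2 T1 reads 1
#3 T1 CAS(1→2) writes; counter now 2
#4 T2 CAS(1→2) fails; counter now 2
#5 T2 reads 2
#6 T2 CAS(2→3) writes; counter now 3
#7 T0 reads 3
#8 T1 reads 3
#9 T1 CAS(3→4) writes; counter now 4
#10 T1 reads 4
#11 T1 CAS(4→5) writes; counter now 5
#12 T0 CAS(3→4) fails; counter now 5
#13 T0 reads 5
#14 T0 CAS(5→6) writes; counter now 6
#15 T0 reads 6
#16 T0 CAS(6→7) writes; counter now 7

T1 = (3, 0)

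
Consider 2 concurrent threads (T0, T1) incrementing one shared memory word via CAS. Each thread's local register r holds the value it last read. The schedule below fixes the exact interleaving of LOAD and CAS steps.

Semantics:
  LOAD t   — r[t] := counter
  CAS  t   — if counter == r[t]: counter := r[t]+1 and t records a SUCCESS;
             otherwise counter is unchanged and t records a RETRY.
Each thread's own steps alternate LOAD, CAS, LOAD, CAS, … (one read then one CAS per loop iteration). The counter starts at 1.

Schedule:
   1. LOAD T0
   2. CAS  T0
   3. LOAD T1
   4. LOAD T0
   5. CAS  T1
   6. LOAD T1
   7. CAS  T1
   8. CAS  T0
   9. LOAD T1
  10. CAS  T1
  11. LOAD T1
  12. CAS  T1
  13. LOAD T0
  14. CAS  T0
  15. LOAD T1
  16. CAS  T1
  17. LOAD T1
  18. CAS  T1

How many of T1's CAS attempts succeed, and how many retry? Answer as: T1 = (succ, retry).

#1 T0 reads 1
#2 T0 CAS(1→2) writes; counter now 2
#3 T1 reads 2
#4 T0 reads 2
#5 T1 CAS(2→3) writes; counter now 3
#6 T1 reads 3
#7 T1 CAS(3→4) writes; counter now 4
#8 T0 CAS(2→3) fails; counter now 4
#9 T1 reads 4
#10 T1 CAS(4→5) writes; counter now 5
#11 T1 reads 5
#12 T1 CAS(5→6) writes; counter now 6
#13 T0 reads 6
#14 T0 CAS(6→7) writes; counter now 7
#15 T1 reads 7
#16 T1 CAS(7→8) writes; counter now 8
#17 T1 reads 8
#18 T1 CAS(8→9) writes; counter now 9

T1 = (6, 0)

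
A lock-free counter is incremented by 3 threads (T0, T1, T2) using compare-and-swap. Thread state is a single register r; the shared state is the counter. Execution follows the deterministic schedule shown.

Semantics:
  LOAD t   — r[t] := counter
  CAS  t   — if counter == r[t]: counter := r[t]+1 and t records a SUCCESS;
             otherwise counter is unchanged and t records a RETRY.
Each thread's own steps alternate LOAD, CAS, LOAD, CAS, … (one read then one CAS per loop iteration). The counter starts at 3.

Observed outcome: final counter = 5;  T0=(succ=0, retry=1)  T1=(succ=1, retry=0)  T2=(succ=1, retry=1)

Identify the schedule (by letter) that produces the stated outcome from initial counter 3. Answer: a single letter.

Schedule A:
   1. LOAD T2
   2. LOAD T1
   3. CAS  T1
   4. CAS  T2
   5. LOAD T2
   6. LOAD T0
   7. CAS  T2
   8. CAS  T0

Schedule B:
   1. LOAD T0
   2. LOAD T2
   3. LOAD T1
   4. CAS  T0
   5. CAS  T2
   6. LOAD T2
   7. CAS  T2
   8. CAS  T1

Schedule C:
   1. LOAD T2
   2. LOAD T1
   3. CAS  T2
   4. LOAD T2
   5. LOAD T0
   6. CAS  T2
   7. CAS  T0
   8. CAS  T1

A

Simulating candidate A:
[1] T2.load  rd  (counter 3, T2.r 3)
[2] T1.load  rd  (counter 3, T1.r 3)
[3] T1.cas  hit  (counter 4, T1.r 3)
[4] T2.cas  miss  (counter 4, T2.r 3)
[5] T2.load  rd  (counter 4, T2.r 4)
[6] T0.load  rd  (counter 4, T0.r 4)
[7] T2.cas  hit  (counter 5, T2.r 4)
[8] T0.cas  miss  (counter 5, T0.r 4)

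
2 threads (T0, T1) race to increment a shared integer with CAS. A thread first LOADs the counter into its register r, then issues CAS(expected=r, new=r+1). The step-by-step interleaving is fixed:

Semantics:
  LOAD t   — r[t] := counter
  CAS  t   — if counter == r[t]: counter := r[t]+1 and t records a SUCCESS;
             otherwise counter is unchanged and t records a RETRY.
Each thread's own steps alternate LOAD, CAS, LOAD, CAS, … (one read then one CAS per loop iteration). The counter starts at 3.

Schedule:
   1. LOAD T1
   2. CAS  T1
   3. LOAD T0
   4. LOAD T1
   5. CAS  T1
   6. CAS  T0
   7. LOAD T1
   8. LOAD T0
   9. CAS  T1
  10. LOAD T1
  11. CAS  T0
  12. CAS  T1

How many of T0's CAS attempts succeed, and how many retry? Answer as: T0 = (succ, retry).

T0 = (0, 2)

step 1: T1 LOAD ⇒ load; ctr=3 reg=3
step 2: T1 CAS ⇒ ok; ctr=4 reg=3
step 3: T0 LOAD ⇒ load; ctr=4 reg=4
step 4: T1 LOAD ⇒ load; ctr=4 reg=4
step 5: T1 CAS ⇒ ok; ctr=5 reg=4
step 6: T0 CAS ⇒ retry; ctr=5 reg=4
step 7: T1 LOAD ⇒ load; ctr=5 reg=5
step 8: T0 LOAD ⇒ load; ctr=5 reg=5
step 9: T1 CAS ⇒ ok; ctr=6 reg=5
step 10: T1 LOAD ⇒ load; ctr=6 reg=6
step 11: T0 CAS ⇒ retry; ctr=6 reg=5
step 12: T1 CAS ⇒ ok; ctr=7 reg=6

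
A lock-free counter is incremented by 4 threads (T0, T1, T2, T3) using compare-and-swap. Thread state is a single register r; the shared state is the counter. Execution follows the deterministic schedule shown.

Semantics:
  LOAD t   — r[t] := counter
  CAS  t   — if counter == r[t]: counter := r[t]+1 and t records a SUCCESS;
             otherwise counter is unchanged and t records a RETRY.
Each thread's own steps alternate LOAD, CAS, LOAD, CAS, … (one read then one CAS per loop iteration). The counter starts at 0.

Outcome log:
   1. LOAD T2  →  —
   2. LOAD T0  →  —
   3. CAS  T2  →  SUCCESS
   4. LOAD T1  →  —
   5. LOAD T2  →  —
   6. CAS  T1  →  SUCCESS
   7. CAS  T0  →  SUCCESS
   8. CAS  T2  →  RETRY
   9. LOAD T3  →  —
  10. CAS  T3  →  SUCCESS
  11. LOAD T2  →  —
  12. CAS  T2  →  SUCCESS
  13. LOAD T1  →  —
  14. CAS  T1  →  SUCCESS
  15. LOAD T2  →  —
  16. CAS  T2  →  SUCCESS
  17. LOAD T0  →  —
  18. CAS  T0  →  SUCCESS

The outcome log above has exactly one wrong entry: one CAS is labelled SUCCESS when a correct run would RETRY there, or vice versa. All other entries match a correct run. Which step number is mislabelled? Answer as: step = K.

step = 7

Re-executing:
step 1: T2 LOAD ⇒ load; ctr=0 reg=0
step 2: T0 LOAD ⇒ load; ctr=0 reg=0
step 3: T2 CAS ⇒ ok; ctr=1 reg=0
step 4: T1 LOAD ⇒ load; ctr=1 reg=1
step 5: T2 LOAD ⇒ load; ctr=1 reg=1
step 6: T1 CAS ⇒ ok; ctr=2 reg=1
step 7: T0 CAS ⇒ retry; ctr=2 reg=0
step 8: T2 CAS ⇒ retry; ctr=2 reg=1
step 9: T3 LOAD ⇒ load; ctr=2 reg=2
step 10: T3 CAS ⇒ ok; ctr=3 reg=2
step 11: T2 LOAD ⇒ load; ctr=3 reg=3
step 12: T2 CAS ⇒ ok; ctr=4 reg=3
step 13: T1 LOAD ⇒ load; ctr=4 reg=4
step 14: T1 CAS ⇒ ok; ctr=5 reg=4
step 15: T2 LOAD ⇒ load; ctr=5 reg=5
step 16: T2 CAS ⇒ ok; ctr=6 reg=5
step 17: T0 LOAD ⇒ load; ctr=6 reg=6
step 18: T0 CAS ⇒ ok; ctr=7 reg=6
Flip is step 7.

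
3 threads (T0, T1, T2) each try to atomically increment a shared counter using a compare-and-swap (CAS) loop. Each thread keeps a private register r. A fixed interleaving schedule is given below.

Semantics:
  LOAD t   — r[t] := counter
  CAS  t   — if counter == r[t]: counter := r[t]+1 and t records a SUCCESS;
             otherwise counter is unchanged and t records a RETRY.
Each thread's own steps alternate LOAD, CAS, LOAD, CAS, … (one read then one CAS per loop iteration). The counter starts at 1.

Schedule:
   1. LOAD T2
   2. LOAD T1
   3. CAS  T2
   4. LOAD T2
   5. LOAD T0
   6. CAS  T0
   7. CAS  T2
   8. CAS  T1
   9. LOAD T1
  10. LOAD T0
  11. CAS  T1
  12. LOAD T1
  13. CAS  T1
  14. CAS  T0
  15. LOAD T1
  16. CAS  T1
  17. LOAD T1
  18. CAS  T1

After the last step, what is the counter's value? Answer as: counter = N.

counter = 7

1. LOAD T2 → mem=1 r[T2]=1 [LOAD]
2. LOAD T1 → mem=1 r[T1]=1 [LOAD]
3. CAS T2 → mem=2 r[T2]=1 [OK]
4. LOAD T2 → mem=2 r[T2]=2 [LOAD]
5. LOAD T0 → mem=2 r[T0]=2 [LOAD]
6. CAS T0 → mem=3 r[T0]=2 [OK]
7. CAS T2 → mem=3 r[T2]=2 [RETRY]
8. CAS T1 → mem=3 r[T1]=1 [RETRY]
9. LOAD T1 → mem=3 r[T1]=3 [LOAD]
10. LOAD T0 → mem=3 r[T0]=3 [LOAD]
11. CAS T1 → mem=4 r[T1]=3 [OK]
12. LOAD T1 → mem=4 r[T1]=4 [LOAD]
13. CAS T1 → mem=5 r[T1]=4 [OK]
14. CAS T0 → mem=5 r[T0]=3 [RETRY]
15. LOAD T1 → mem=5 r[T1]=5 [LOAD]
16. CAS T1 → mem=6 r[T1]=5 [OK]
17. LOAD T1 → mem=6 r[T1]=6 [LOAD]
18. CAS T1 → mem=7 r[T1]=6 [OK]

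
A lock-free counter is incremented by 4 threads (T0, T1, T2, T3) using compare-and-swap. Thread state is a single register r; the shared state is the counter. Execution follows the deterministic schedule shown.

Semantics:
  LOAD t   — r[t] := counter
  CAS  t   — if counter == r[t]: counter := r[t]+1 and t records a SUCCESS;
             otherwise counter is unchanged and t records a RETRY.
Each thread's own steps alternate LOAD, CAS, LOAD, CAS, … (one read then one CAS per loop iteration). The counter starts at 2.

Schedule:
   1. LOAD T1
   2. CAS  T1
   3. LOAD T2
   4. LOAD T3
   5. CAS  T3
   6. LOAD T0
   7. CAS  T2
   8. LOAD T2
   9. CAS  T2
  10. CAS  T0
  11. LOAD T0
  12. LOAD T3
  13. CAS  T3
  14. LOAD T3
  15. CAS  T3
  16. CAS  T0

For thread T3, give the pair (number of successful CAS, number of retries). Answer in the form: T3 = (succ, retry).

   1) LOAD T1:  M=2  r_T1=2
   2) CAS  T1:  M=3  r_T1=2 ✓
   3) LOAD T2:  M=3  r_T2=3
   4) LOAD T3:  M=3  r_T3=3
   5) CAS  T3:  M=4  r_T3=3 ✓
   6) LOAD T0:  M=4  r_T0=4
   7) CAS  T2:  M=4  r_T2=3 ✗
   8) LOAD T2:  M=4  r_T2=4
   9) CAS  T2:  M=5  r_T2=4 ✓
  10) CAS  T0:  M=5  r_T0=4 ✗
  11) LOAD T0:  M=5  r_T0=5
  12) LOAD T3:  M=5  r_T3=5
  13) CAS  T3:  M=6  r_T3=5 ✓
  14) LOAD T3:  M=6  r_T3=6
  15) CAS  T3:  M=7  r_T3=6 ✓
  16) CAS  T0:  M=7  r_T0=5 ✗

T3 = (3, 0)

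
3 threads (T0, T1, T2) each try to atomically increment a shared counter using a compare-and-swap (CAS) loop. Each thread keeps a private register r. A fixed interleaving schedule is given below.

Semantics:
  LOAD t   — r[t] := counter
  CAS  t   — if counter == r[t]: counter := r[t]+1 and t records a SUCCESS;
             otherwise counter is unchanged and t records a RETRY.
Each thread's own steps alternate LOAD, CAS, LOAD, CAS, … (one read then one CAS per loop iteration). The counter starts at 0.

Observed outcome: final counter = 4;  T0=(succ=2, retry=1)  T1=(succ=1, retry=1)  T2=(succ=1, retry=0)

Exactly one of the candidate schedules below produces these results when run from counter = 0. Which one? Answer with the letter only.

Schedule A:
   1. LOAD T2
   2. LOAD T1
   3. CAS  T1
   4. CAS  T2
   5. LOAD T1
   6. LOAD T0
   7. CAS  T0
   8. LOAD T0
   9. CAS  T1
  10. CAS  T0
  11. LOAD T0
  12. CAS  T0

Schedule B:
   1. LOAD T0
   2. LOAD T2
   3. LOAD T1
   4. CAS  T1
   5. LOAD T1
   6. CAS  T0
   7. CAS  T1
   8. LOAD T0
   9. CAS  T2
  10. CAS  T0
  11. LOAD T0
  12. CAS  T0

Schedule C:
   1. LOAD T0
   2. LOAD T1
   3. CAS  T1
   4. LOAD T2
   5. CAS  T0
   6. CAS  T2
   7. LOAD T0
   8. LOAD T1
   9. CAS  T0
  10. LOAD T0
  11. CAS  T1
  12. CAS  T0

Tracing schedule C:
T0 LOAD — after: cnt=0, r=0 — load
T1 LOAD — after: cnt=0, r=0 — load
T1 CAS — after: cnt=1, r=0 — ok
T2 LOAD — after: cnt=1, r=1 — load
T0 CAS — after: cnt=1, r=0 — retry
T2 CAS — after: cnt=2, r=1 — ok
T0 LOAD — after: cnt=2, r=2 — load
T1 LOAD — after: cnt=2, r=2 — load
T0 CAS — after: cnt=3, r=2 — ok
T0 LOAD — after: cnt=3, r=3 — load
T1 CAS — after: cnt=3, r=2 — retry
T0 CAS — after: cnt=4, r=3 — ok

C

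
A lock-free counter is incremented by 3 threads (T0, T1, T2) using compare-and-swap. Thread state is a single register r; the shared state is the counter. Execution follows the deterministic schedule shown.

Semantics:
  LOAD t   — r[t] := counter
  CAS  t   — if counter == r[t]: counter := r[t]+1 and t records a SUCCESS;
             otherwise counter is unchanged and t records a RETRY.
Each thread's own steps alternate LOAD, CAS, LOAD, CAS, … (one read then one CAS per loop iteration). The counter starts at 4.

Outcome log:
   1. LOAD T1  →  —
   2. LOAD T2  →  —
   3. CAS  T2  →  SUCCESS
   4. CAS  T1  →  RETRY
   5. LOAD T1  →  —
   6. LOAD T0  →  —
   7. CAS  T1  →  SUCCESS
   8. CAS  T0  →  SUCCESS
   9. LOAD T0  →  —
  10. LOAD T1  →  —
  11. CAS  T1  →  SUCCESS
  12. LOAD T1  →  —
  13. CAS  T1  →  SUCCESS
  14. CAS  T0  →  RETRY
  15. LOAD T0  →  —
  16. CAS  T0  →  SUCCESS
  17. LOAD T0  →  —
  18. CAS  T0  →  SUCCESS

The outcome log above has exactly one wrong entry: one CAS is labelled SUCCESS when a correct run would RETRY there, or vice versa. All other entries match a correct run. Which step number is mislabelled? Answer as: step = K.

step = 8

Re-executing:
[1] T1.load  rd  (counter 4, T1.r 4)
[2] T2.load  rd  (counter 4, T2.r 4)
[3] T2.cas  hit  (counter 5, T2.r 4)
[4] T1.cas  miss  (counter 5, T1.r 4)
[5] T1.load  rd  (counter 5, T1.r 5)
[6] T0.load  rd  (counter 5, T0.r 5)
[7] T1.cas  hit  (counter 6, T1.r 5)
[8] T0.cas  miss  (counter 6, T0.r 5)
[9] T0.load  rd  (counter 6, T0.r 6)
[10] T1.load  rd  (counter 6, T1.r 6)
[11] T1.cas  hit  (counter 7, T1.r 6)
[12] T1.load  rd  (counter 7, T1.r 7)
[13] T1.cas  hit  (counter 8, T1.r 7)
[14] T0.cas  miss  (counter 8, T0.r 6)
[15] T0.load  rd  (counter 8, T0.r 8)
[16] T0.cas  hit  (counter 9, T0.r 8)
[17] T0.load  rd  (counter 9, T0.r 9)
[18] T0.cas  hit  (counter 10, T0.r 9)
Log disagrees first at step 8.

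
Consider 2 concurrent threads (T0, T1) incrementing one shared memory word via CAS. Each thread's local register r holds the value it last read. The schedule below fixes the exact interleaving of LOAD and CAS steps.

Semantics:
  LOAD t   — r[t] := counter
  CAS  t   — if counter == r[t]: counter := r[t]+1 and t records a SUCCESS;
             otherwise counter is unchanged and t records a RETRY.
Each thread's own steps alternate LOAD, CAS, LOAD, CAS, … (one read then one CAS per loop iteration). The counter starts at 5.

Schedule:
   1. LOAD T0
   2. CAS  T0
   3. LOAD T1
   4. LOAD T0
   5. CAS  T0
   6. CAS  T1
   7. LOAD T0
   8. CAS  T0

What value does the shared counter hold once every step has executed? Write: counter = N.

1. LOAD T0 → mem=5 r[T0]=5 [LOAD]
2. CAS T0 → mem=6 r[T0]=5 [OK]
3. LOAD T1 → mem=6 r[T1]=6 [LOAD]
4. LOAD T0 → mem=6 r[T0]=6 [LOAD]
5. CAS T0 → mem=7 r[T0]=6 [OK]
6. CAS T1 → mem=7 r[T1]=6 [RETRY]
7. LOAD T0 → mem=7 r[T0]=7 [LOAD]
8. CAS T0 → mem=8 r[T0]=7 [OK]

counter = 8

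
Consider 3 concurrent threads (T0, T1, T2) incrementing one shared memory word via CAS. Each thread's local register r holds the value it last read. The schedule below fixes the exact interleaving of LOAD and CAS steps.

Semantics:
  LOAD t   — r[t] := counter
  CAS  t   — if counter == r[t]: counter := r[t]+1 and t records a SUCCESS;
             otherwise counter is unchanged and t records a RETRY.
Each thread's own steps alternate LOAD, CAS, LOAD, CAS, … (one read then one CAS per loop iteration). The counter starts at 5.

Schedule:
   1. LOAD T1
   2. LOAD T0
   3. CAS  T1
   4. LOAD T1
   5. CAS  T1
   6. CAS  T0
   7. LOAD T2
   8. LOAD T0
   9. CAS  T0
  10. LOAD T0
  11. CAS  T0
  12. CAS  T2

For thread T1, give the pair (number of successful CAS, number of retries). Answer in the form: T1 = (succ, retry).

T1 = (2, 0)

#1 T1 reads 5
#2 T0 reads 5
#3 T1 CAS(5→6) writes; counter now 6
#4 T1 reads 6
#5 T1 CAS(6→7) writes; counter now 7
#6 T0 CAS(5→6) fails; counter now 7
#7 T2 reads 7
#8 T0 reads 7
#9 T0 CAS(7→8) writes; counter now 8
#10 T0 reads 8
#11 T0 CAS(8→9) writes; counter now 9
#12 T2 CAS(7→8) fails; counter now 9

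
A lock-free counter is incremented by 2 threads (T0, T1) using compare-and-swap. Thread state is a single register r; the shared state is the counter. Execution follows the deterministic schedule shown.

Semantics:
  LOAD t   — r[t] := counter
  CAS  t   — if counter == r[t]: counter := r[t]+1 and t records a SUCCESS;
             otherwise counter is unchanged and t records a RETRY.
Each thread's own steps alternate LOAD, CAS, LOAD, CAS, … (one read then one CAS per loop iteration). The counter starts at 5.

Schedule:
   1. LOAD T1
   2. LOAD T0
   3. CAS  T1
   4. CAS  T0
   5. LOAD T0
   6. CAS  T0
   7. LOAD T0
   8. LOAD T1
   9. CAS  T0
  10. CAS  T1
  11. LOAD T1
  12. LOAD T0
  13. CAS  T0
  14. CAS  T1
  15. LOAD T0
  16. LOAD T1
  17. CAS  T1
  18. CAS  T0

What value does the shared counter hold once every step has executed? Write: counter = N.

step 1: T1 LOAD ⇒ load; ctr=5 reg=5
step 2: T0 LOAD ⇒ load; ctr=5 reg=5
step 3: T1 CAS ⇒ ok; ctr=6 reg=5
step 4: T0 CAS ⇒ retry; ctr=6 reg=5
step 5: T0 LOAD ⇒ load; ctr=6 reg=6
step 6: T0 CAS ⇒ ok; ctr=7 reg=6
step 7: T0 LOAD ⇒ load; ctr=7 reg=7
step 8: T1 LOAD ⇒ load; ctr=7 reg=7
step 9: T0 CAS ⇒ ok; ctr=8 reg=7
step 10: T1 CAS ⇒ retry; ctr=8 reg=7
step 11: T1 LOAD ⇒ load; ctr=8 reg=8
step 12: T0 LOAD ⇒ load; ctr=8 reg=8
step 13: T0 CAS ⇒ ok; ctr=9 reg=8
step 14: T1 CAS ⇒ retry; ctr=9 reg=8
step 15: T0 LOAD ⇒ load; ctr=9 reg=9
step 16: T1 LOAD ⇒ load; ctr=9 reg=9
step 17: T1 CAS ⇒ ok; ctr=10 reg=9
step 18: T0 CAS ⇒ retry; ctr=10 reg=9

counter = 10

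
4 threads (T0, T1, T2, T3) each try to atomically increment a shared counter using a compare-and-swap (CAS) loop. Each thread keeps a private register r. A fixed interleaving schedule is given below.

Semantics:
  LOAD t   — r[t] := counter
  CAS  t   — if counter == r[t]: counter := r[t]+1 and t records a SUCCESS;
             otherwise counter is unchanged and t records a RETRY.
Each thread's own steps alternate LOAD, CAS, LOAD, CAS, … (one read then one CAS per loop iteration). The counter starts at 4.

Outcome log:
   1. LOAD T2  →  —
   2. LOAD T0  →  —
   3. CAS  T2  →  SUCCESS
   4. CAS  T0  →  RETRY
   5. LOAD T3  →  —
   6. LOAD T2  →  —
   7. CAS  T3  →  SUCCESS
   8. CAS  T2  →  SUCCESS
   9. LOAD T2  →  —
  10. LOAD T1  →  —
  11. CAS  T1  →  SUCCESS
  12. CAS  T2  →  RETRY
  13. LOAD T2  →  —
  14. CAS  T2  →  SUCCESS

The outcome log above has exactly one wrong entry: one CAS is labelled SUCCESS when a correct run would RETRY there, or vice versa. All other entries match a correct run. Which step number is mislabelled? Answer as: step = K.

step = 8

Correct run:
1. LOAD T2 → mem=4 r[T2]=4 [LOAD]
2. LOAD T0 → mem=4 r[T0]=4 [LOAD]
3. CAS T2 → mem=5 r[T2]=4 [OK]
4. CAS T0 → mem=5 r[T0]=4 [RETRY]
5. LOAD T3 → mem=5 r[T3]=5 [LOAD]
6. LOAD T2 → mem=5 r[T2]=5 [LOAD]
7. CAS T3 → mem=6 r[T3]=5 [OK]
8. CAS T2 → mem=6 r[T2]=5 [RETRY]
9. LOAD T2 → mem=6 r[T2]=6 [LOAD]
10. LOAD T1 → mem=6 r[T1]=6 [LOAD]
11. CAS T1 → mem=7 r[T1]=6 [OK]
12. CAS T2 → mem=7 r[T2]=6 [RETRY]
13. LOAD T2 → mem=7 r[T2]=7 [LOAD]
14. CAS T2 → mem=8 r[T2]=7 [OK]
Log disagrees first at step 8.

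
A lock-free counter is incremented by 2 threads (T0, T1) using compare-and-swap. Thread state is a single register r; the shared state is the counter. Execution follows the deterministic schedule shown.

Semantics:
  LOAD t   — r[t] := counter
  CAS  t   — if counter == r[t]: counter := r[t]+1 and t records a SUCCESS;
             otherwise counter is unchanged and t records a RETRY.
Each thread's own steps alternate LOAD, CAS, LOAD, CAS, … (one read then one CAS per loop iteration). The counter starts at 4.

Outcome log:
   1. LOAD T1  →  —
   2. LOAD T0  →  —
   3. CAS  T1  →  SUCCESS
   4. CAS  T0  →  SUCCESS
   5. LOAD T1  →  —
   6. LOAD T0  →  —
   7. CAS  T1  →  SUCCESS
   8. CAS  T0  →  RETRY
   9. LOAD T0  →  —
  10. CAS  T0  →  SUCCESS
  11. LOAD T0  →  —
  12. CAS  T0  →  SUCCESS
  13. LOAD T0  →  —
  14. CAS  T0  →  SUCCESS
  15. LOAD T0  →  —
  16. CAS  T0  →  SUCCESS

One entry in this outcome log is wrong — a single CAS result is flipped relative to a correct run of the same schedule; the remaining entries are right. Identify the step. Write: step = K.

Re-executing:
T1 LOAD — after: cnt=4, r=4 — load
T0 LOAD — after: cnt=4, r=4 — load
T1 CAS — after: cnt=5, r=4 — ok
T0 CAS — after: cnt=5, r=4 — retry
T1 LOAD — after: cnt=5, r=5 — load
T0 LOAD — after: cnt=5, r=5 — load
T1 CAS — after: cnt=6, r=5 — ok
T0 CAS — after: cnt=6, r=5 — retry
T0 LOAD — after: cnt=6, r=6 — load
T0 CAS — after: cnt=7, r=6 — ok
T0 LOAD — after: cnt=7, r=7 — load
T0 CAS — after: cnt=8, r=7 — ok
T0 LOAD — after: cnt=8, r=8 — load
T0 CAS — after: cnt=9, r=8 — ok
T0 LOAD — after: cnt=9, r=9 — load
T0 CAS — after: cnt=10, r=9 — ok
Log disagrees first at step 4.

step = 4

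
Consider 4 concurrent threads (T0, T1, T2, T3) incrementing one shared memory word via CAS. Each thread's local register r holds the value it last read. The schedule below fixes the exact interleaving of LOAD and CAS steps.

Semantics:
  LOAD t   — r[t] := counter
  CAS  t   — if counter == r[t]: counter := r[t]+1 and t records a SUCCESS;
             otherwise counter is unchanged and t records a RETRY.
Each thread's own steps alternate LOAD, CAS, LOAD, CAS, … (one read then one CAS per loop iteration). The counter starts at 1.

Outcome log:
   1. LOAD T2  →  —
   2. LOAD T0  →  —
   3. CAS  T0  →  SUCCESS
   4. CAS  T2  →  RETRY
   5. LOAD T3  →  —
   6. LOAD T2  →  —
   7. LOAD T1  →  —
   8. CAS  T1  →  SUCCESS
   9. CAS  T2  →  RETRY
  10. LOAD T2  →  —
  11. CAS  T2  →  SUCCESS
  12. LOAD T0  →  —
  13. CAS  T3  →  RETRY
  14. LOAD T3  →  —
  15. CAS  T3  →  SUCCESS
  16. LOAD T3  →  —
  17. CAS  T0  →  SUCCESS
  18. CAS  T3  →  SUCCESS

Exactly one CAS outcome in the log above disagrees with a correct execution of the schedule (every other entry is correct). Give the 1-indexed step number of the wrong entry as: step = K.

step = 17

Reference trace:
#1 T2 reads 1
#2 T0 reads 1
#3 T0 CAS(1→2) writes; counter now 2
#4 T2 CAS(1→2) fails; counter now 2
#5 T3 reads 2
#6 T2 reads 2
#7 T1 reads 2
#8 T1 CAS(2→3) writes; counter now 3
#9 T2 CAS(2→3) fails; counter now 3
#10 T2 reads 3
#11 T2 CAS(3→4) writes; counter now 4
#12 T0 reads 4
#13 T3 CAS(2→3) fails; counter now 4
#14 T3 reads 4
#15 T3 CAS(4→5) writes; counter now 5
#16 T3 reads 5
#17 T0 CAS(4→5) fails; counter now 5
#18 T3 CAS(5→6) writes; counter now 6
Log disagrees first at step 17.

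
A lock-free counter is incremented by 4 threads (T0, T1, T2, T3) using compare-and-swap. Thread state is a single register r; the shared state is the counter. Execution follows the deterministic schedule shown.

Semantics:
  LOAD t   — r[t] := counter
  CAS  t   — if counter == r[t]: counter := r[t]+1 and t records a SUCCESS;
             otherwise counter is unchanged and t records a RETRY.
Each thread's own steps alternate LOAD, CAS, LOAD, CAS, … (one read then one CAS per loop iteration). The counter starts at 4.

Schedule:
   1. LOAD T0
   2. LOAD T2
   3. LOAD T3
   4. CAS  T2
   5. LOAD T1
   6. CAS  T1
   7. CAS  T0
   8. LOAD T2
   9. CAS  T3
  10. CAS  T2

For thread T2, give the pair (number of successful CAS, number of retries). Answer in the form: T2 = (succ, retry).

1. LOAD T0 → mem=4 r[T0]=4 [LOAD]
2. LOAD T2 → mem=4 r[T2]=4 [LOAD]
3. LOAD T3 → mem=4 r[T3]=4 [LOAD]
4. CAS T2 → mem=5 r[T2]=4 [OK]
5. LOAD T1 → mem=5 r[T1]=5 [LOAD]
6. CAS T1 → mem=6 r[T1]=5 [OK]
7. CAS T0 → mem=6 r[T0]=4 [RETRY]
8. LOAD T2 → mem=6 r[T2]=6 [LOAD]
9. CAS T3 → mem=6 r[T3]=4 [RETRY]
10. CAS T2 → mem=7 r[T2]=6 [OK]

T2 = (2, 0)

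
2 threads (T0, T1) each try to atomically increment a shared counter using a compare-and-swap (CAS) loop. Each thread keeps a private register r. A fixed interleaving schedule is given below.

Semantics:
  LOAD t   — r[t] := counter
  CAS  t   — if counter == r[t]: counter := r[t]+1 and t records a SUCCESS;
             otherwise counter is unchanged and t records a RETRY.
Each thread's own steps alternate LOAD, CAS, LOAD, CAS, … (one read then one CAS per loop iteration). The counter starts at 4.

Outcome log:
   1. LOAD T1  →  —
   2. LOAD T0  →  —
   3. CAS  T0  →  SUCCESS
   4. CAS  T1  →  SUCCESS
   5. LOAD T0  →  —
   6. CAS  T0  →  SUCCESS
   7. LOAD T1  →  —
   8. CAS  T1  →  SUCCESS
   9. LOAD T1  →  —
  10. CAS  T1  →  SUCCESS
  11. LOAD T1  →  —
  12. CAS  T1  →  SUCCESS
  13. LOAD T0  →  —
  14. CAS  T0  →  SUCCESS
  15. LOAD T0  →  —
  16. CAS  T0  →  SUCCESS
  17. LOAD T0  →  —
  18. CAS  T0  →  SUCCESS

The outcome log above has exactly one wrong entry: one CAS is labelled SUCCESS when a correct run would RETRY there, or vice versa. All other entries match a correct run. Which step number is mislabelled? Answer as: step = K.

step = 4

Correct run:
[1] T1.load  rd  (counter 4, T1.r 4)
[2] T0.load  rd  (counter 4, T0.r 4)
[3] T0.cas  hit  (counter 5, T0.r 4)
[4] T1.cas  miss  (counter 5, T1.r 4)
[5] T0.load  rd  (counter 5, T0.r 5)
[6] T0.cas  hit  (counter 6, T0.r 5)
[7] T1.load  rd  (counter 6, T1.r 6)
[8] T1.cas  hit  (counter 7, T1.r 6)
[9] T1.load  rd  (counter 7, T1.r 7)
[10] T1.cas  hit  (counter 8, T1.r 7)
[11] T1.load  rd  (counter 8, T1.r 8)
[12] T1.cas  hit  (counter 9, T1.r 8)
[13] T0.load  rd  (counter 9, T0.r 9)
[14] T0.cas  hit  (counter 10, T0.r 9)
[15] T0.load  rd  (counter 10, T0.r 10)
[16] T0.cas  hit  (counter 11, T0.r 10)
[17] T0.load  rd  (counter 11, T0.r 11)
[18] T0.cas  hit  (counter 12, T0.r 11)
Log disagrees first at step 4.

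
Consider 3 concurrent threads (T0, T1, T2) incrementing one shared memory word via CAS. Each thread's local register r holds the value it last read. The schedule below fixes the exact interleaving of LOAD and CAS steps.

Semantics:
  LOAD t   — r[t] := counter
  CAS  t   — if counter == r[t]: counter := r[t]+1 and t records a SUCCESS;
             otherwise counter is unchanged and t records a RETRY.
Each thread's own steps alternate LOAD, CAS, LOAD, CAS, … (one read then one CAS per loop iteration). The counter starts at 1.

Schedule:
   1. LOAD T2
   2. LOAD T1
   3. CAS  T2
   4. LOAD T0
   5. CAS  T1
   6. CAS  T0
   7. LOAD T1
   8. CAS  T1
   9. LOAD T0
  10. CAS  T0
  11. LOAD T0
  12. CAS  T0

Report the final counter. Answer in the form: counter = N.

   1) LOAD T2:  M=1  r_T2=1
   2) LOAD T1:  M=1  r_T1=1
   3) CAS  T2:  M=2  r_T2=1 ✓
   4) LOAD T0:  M=2  r_T0=2
   5) CAS  T1:  M=2  r_T1=1 ✗
   6) CAS  T0:  M=3  r_T0=2 ✓
   7) LOAD T1:  M=3  r_T1=3
   8) CAS  T1:  M=4  r_T1=3 ✓
   9) LOAD T0:  M=4  r_T0=4
  10) CAS  T0:  M=5  r_T0=4 ✓
  11) LOAD T0:  M=5  r_T0=5
  12) CAS  T0:  M=6  r_T0=5 ✓

counter = 6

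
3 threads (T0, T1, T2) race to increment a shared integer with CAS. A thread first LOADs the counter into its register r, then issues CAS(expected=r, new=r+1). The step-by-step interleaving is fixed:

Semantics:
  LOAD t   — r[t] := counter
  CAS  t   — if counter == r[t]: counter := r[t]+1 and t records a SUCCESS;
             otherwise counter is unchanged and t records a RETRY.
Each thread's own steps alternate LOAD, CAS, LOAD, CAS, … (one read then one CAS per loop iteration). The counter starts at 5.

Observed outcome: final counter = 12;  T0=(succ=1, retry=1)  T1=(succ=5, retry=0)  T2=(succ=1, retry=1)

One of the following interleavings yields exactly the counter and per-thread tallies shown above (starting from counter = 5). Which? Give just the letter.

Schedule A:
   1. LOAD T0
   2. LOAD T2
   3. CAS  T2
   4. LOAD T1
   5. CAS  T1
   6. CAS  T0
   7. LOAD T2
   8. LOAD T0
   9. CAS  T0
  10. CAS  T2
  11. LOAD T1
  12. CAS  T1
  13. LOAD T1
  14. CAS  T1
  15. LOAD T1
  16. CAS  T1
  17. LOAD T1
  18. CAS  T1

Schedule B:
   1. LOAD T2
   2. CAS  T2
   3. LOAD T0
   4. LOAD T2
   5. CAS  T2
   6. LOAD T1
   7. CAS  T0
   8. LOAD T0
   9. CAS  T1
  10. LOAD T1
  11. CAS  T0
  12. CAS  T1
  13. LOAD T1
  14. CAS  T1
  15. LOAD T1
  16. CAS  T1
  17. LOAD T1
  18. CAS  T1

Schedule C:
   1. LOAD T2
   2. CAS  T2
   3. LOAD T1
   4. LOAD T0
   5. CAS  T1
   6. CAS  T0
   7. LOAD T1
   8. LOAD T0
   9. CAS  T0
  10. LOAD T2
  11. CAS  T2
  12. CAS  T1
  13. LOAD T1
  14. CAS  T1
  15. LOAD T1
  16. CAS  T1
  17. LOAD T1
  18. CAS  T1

Run A:
step 1: T0 LOAD ⇒ load; ctr=5 reg=5
step 2: T2 LOAD ⇒ load; ctr=5 reg=5
step 3: T2 CAS ⇒ ok; ctr=6 reg=5
step 4: T1 LOAD ⇒ load; ctr=6 reg=6
step 5: T1 CAS ⇒ ok; ctr=7 reg=6
step 6: T0 CAS ⇒ retry; ctr=7 reg=5
step 7: T2 LOAD ⇒ load; ctr=7 reg=7
step 8: T0 LOAD ⇒ load; ctr=7 reg=7
step 9: T0 CAS ⇒ ok; ctr=8 reg=7
step 10: T2 CAS ⇒ retry; ctr=8 reg=7
step 11: T1 LOAD ⇒ load; ctr=8 reg=8
step 12: T1 CAS ⇒ ok; ctr=9 reg=8
step 13: T1 LOAD ⇒ load; ctr=9 reg=9
step 14: T1 CAS ⇒ ok; ctr=10 reg=9
step 15: T1 LOAD ⇒ load; ctr=10 reg=10
step 16: T1 CAS ⇒ ok; ctr=11 reg=10
step 17: T1 LOAD ⇒ load; ctr=11 reg=11
step 18: T1 CAS ⇒ ok; ctr=12 reg=11

A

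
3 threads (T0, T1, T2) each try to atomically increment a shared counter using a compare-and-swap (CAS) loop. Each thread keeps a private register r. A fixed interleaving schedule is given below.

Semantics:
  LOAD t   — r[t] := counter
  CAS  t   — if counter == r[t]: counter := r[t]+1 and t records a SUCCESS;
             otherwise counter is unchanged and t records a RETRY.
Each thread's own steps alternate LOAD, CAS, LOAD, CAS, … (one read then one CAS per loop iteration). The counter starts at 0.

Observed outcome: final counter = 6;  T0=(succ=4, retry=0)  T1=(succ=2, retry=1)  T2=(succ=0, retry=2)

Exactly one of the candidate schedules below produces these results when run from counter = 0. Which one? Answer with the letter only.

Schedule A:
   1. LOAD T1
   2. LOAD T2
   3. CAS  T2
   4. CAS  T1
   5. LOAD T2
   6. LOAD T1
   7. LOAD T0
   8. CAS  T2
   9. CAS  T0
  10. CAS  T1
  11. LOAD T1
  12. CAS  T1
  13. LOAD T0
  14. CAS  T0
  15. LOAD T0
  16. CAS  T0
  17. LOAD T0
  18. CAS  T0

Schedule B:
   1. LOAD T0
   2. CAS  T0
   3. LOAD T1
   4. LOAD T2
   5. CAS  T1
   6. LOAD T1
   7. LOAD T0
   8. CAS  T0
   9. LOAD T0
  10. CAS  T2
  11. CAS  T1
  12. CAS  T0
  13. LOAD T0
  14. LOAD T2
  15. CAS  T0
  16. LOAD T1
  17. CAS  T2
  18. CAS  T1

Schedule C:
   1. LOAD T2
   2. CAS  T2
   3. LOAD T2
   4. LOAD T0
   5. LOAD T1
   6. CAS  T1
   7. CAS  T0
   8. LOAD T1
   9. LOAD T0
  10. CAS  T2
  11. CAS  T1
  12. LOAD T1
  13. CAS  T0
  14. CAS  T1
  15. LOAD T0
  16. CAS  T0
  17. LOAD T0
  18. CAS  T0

Simulating candidate B:
[1] T0.load  rd  (counter 0, T0.r 0)
[2] T0.cas  hit  (counter 1, T0.r 0)
[3] T1.load  rd  (counter 1, T1.r 1)
[4] T2.load  rd  (counter 1, T2.r 1)
[5] T1.cas  hit  (counter 2, T1.r 1)
[6] T1.load  rd  (counter 2, T1.r 2)
[7] T0.load  rd  (counter 2, T0.r 2)
[8] T0.cas  hit  (counter 3, T0.r 2)
[9] T0.load  rd  (counter 3, T0.r 3)
[10] T2.cas  miss  (counter 3, T2.r 1)
[11] T1.cas  miss  (counter 3, T1.r 2)
[12] T0.cas  hit  (counter 4, T0.r 3)
[13] T0.load  rd  (counter 4, T0.r 4)
[14] T2.load  rd  (counter 4, T2.r 4)
[15] T0.cas  hit  (counter 5, T0.r 4)
[16] T1.load  rd  (counter 5, T1.r 5)
[17] T2.cas  miss  (counter 5, T2.r 4)
[18] T1.cas  hit  (counter 6, T1.r 5)

B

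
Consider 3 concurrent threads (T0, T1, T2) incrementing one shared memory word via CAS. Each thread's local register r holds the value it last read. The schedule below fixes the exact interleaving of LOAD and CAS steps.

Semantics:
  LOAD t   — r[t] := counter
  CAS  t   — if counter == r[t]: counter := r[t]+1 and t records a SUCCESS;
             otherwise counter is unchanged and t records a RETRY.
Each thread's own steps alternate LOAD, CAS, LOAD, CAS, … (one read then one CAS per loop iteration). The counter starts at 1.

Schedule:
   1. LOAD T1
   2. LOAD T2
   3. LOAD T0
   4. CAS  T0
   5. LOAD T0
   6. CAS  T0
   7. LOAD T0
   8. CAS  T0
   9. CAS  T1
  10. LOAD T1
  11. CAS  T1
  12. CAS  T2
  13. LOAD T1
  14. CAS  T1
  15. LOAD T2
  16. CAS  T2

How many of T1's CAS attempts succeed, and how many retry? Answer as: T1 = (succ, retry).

T1 = (2, 1)

T1 LOAD — after: cnt=1, r=1 — load
T2 LOAD — after: cnt=1, r=1 — load
T0 LOAD — after: cnt=1, r=1 — load
T0 CAS — after: cnt=2, r=1 — ok
T0 LOAD — after: cnt=2, r=2 — load
T0 CAS — after: cnt=3, r=2 — ok
T0 LOAD — after: cnt=3, r=3 — load
T0 CAS — after: cnt=4, r=3 — ok
T1 CAS — after: cnt=4, r=1 — retry
T1 LOAD — after: cnt=4, r=4 — load
T1 CAS — after: cnt=5, r=4 — ok
T2 CAS — after: cnt=5, r=1 — retry
T1 LOAD — after: cnt=5, r=5 — load
T1 CAS — after: cnt=6, r=5 — ok
T2 LOAD — after: cnt=6, r=6 — load
T2 CAS — after: cnt=7, r=6 — ok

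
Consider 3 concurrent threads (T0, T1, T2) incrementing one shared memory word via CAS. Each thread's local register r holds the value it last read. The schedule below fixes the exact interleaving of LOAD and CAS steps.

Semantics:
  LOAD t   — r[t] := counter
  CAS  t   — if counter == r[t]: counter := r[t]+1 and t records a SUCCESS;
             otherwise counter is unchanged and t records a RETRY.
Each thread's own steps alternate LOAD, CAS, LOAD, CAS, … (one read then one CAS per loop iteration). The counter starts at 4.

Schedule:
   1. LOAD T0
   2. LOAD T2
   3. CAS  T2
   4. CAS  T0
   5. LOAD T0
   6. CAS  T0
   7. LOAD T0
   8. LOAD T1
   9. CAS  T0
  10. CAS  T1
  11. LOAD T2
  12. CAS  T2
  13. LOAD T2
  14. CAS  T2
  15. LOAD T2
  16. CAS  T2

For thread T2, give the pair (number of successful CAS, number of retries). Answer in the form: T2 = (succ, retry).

T2 = (4, 0)

#1 T0 reads 4
#2 T2 reads 4
#3 T2 CAS(4→5) writes; counter now 5
#4 T0 CAS(4→5) fails; counter now 5
#5 T0 reads 5
#6 T0 CAS(5→6) writes; counter now 6
#7 T0 reads 6
#8 T1 reads 6
#9 T0 CAS(6→7) writes; counter now 7
#10 T1 CAS(6→7) fails; counter now 7
#11 T2 reads 7
#12 T2 CAS(7→8) writes; counter now 8
#13 T2 reads 8
#14 T2 CAS(8→9) writes; counter now 9
#15 T2 reads 9
#16 T2 CAS(9→10) writes; counter now 10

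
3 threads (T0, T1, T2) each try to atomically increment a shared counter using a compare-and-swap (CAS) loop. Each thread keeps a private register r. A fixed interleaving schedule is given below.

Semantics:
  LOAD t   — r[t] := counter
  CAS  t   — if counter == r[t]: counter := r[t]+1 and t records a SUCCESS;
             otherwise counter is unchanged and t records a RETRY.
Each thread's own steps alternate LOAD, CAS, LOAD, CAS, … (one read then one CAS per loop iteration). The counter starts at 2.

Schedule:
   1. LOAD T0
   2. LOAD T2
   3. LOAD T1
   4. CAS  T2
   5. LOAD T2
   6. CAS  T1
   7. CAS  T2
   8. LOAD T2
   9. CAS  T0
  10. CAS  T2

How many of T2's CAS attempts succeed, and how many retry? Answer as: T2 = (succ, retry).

T2 = (3, 0)

[1] T0.load  rd  (counter 2, T0.r 2)
[2] T2.load  rd  (counter 2, T2.r 2)
[3] T1.load  rd  (counter 2, T1.r 2)
[4] T2.cas  hit  (counter 3, T2.r 2)
[5] T2.load  rd  (counter 3, T2.r 3)
[6] T1.cas  miss  (counter 3, T1.r 2)
[7] T2.cas  hit  (counter 4, T2.r 3)
[8] T2.load  rd  (counter 4, T2.r 4)
[9] T0.cas  miss  (counter 4, T0.r 2)
[10] T2.cas  hit  (counter 5, T2.r 4)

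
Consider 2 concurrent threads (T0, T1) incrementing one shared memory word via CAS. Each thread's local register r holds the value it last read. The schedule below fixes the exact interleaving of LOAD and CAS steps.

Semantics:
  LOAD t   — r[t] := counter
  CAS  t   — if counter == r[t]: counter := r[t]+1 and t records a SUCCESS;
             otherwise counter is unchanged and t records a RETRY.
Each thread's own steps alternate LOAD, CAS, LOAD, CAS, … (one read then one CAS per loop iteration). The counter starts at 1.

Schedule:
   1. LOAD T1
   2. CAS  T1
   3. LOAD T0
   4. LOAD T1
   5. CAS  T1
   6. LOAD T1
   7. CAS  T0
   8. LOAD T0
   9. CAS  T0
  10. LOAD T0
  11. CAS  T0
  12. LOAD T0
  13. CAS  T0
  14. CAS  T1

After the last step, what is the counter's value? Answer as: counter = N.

   1) LOAD T1:  M=1  r_T1=1
   2) CAS  T1:  M=2  r_T1=1 ✓
   3) LOAD T0:  M=2  r_T0=2
   4) LOAD T1:  M=2  r_T1=2
   5) CAS  T1:  M=3  r_T1=2 ✓
   6) LOAD T1:  M=3  r_T1=3
   7) CAS  T0:  M=3  r_T0=2 ✗
   8) LOAD T0:  M=3  r_T0=3
   9) CAS  T0:  M=4  r_T0=3 ✓
  10) LOAD T0:  M=4  r_T0=4
  11) CAS  T0:  M=5  r_T0=4 ✓
  12) LOAD T0:  M=5  r_T0=5
  13) CAS  T0:  M=6  r_T0=5 ✓
  14) CAS  T1:  M=6  r_T1=3 ✗

counter = 6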